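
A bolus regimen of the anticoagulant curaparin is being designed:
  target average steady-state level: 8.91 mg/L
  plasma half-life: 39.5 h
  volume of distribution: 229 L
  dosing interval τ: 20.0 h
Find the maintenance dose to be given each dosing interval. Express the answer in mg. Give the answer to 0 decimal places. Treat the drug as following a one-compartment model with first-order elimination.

k = ln2 / t½ = 0.693147 / 39.5 = 0.01755 h⁻¹
CL = k × Vd = 0.01755 × 229 = 4.019 L/h
At steady state, Dose/τ = Css × CL.
Dose = Css × CL × τ = 8.91 × 4.019 × 20.0 = 716.2 mg

716 mg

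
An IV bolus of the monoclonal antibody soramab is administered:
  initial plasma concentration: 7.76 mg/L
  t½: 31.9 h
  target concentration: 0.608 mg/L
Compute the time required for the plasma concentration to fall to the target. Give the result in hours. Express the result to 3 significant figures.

117 h

k = ln2 / t½ = 0.693147 / 31.9 = 0.02173 h⁻¹
t = ln(C₀ / C) / k = ln(7.760 / 0.608) / 0.02173
  = ln(12.76) / 0.02173 = 2.546 / 0.02173 = 117.2 h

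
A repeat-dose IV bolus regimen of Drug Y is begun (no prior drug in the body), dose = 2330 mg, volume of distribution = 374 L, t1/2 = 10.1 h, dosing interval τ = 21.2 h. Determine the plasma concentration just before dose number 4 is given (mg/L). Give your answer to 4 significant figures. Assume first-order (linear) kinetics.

C₀ per dose = Dose / Vd = 2330 / 374 = 6.230 mg/L
k = ln2 / t½ = 0.693147 / 10.1 = 0.06863 h⁻¹
Fraction remaining after one interval: r = e^(−kτ) = e^(−0.06863 × 21.2) = 0.2334
Before dose 4, 3 doses have been given (aged 1τ, 2τ, 3τ).
C_trough = C₀ × (r + r² + … + r^3) = C₀ × r(1−r^3)/(1−r)
        = 6.230 × 0.2334 × (1 − 0.01271) / (1 − 0.2334) = 1.873 mg/L

1.873 mg/L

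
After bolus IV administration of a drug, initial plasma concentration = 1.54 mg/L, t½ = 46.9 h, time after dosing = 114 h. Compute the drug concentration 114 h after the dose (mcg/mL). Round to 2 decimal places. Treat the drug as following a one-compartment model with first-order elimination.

k = ln2 / t½ = 0.693147 / 46.9 = 0.01478 h⁻¹
C = C₀ · e^(−k·t) = 1.540 × e^(−0.01478 × 114)
  = 1.540 × 0.1855 = 0.2857 mg/L
(0.2857 mg/L = 0.2857 mcg/mL)

0.29 mcg/mL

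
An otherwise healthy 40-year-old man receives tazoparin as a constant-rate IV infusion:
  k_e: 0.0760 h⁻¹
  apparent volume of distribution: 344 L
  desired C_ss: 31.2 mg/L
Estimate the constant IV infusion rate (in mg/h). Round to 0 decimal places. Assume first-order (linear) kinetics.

816 mg/h

CL = k × Vd = 0.07600 × 344 = 26.14 L/h
At steady state, infusion rate R₀ = Css × CL = 31.2 × 26.14 = 815.6 mg/h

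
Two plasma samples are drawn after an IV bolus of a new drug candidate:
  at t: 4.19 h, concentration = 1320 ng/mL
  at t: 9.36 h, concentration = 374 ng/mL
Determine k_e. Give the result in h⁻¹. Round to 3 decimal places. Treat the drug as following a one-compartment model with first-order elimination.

k = ln(C₁/C₂) / (t₂ − t₁) = ln(1320/374) / (9.36 − 4.19)
  = 1.261 / 5.170 = 0.2439 h⁻¹

0.244 h⁻¹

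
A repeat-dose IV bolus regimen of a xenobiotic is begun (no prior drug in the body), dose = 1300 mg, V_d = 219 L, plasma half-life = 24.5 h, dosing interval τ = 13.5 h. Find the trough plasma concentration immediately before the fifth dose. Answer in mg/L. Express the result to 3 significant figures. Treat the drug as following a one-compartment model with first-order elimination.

C₀ per dose = Dose / Vd = 1300 / 219 = 5.936 mg/L
k = ln2 / t½ = 0.693147 / 24.5 = 0.02829 h⁻¹
Fraction remaining after one interval: r = e^(−kτ) = e^(−0.02829 × 13.5) = 0.6826
Before dose 5, 4 doses have been given (aged 1τ, 2τ, 3τ, 4τ).
C_trough = C₀ × (r + r² + … + r^4) = C₀ × r(1−r^4)/(1−r)
        = 5.936 × 0.6826 × (1 − 0.2171) / (1 − 0.6826) = 9.994 mg/L

9.99 mg/L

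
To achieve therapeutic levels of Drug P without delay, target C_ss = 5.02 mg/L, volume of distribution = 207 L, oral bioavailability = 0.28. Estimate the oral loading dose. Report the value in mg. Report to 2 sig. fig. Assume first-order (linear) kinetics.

3700 mg

LD = Css × Vd / F = 5.02 × 207 / 0.28 = 3711 mg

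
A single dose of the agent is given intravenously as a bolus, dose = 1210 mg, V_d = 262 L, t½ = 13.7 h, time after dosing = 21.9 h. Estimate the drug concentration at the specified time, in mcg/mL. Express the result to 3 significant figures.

1.53 mcg/mL

C₀ = Dose / Vd = 1210 / 262 = 4.618 mg/L
k = ln2 / t½ = 0.693147 / 13.7 = 0.05059 h⁻¹
C = C₀ · e^(−k·t) = 4.618 × e^(−0.05059 × 21.9)
  = 4.618 × 0.3302 = 1.525 mg/L
(1.525 mg/L = 1.525 mcg/mL)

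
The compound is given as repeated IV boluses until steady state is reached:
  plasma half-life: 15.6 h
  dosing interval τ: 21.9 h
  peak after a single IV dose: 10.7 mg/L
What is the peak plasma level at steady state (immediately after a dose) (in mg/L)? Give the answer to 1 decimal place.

17.2 mg/L

k = ln2 / t½ = 0.693147 / 15.6 = 0.04443 h⁻¹
e^(−kτ) = e^(−0.04443 × 21.9) = 0.3779
Accumulation ratio R = 1 / (1 − e^(−kτ)) = 1 / (1 − 0.3779) = 1.607
Steady-state peak = C₀ × R = 10.7 × 1.607 = 17.19 mg/L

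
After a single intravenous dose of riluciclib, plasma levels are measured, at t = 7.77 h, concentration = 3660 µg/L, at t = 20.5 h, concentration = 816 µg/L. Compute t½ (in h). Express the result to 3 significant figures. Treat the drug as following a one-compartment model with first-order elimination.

k = ln(C₁/C₂) / (t₂ − t₁) = ln(3660/816) / (20.5 − 7.77)
  = 1.501 / 12.73 = 0.1179 h⁻¹
t½ = ln2 / k = 0.693147 / 0.1179 = 5.879 h

5.88 h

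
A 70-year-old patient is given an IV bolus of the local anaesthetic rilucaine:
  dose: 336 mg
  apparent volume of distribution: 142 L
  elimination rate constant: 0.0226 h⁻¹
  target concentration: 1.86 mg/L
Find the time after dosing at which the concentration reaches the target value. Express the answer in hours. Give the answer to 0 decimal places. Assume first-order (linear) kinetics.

11 h

C₀ = Dose / Vd = 336.0 / 142 = 2.366 mg/L
t = ln(C₀ / C) / k = ln(2.366 / 1.86) / 0.02260
  = ln(1.272) / 0.02260 = 0.2406 / 0.02260 = 10.65 h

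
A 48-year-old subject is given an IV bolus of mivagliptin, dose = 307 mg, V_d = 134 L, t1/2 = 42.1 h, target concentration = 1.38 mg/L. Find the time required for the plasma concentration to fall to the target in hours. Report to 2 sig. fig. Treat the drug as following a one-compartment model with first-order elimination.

31 h

C₀ = Dose / Vd = 307.0 / 134 = 2.291 mg/L
k = ln2 / t½ = 0.693147 / 42.1 = 0.01646 h⁻¹
t = ln(C₀ / C) / k = ln(2.291 / 1.38) / 0.01646
  = ln(1.660) / 0.01646 = 0.5068 / 0.01646 = 30.79 h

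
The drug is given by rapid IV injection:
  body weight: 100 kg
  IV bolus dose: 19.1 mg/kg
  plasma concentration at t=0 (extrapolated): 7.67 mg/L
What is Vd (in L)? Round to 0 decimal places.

Dose = 19.1 × 100 = 1910 mg
Vd = Dose / C₀ = 1910 / 7.67 = 249.0 L

249 L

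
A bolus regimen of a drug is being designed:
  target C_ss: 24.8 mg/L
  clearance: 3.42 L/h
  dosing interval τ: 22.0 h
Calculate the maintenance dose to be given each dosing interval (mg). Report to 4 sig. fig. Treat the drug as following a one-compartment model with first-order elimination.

At steady state, Dose/τ = Css × CL.
Dose = Css × CL × τ = 24.8 × 3.420 × 22.0 = 1866 mg

1866 mg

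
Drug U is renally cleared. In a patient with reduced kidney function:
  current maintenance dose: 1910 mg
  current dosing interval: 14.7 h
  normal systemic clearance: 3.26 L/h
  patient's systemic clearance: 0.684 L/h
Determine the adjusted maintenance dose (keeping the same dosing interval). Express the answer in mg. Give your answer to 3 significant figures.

401 mg

To keep the same average steady-state level, dosing rate must scale with clearance.
CL ratio = 0.684 / 3.26 = 0.2098
New dose (same interval) = 1910 × 0.2098 = 400.7 mg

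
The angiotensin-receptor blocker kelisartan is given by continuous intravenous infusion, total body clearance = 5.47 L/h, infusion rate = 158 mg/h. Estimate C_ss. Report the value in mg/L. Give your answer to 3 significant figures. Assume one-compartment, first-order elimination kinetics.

28.9 mg/L

At steady state Css = R₀ / CL = 158 / 5.470 = 28.88 mg/L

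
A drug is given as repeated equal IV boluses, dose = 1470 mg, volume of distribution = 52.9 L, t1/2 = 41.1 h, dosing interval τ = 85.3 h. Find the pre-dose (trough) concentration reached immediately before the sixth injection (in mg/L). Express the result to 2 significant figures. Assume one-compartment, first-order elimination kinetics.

8.6 mg/L

C₀ per dose = Dose / Vd = 1470 / 52.9 = 27.79 mg/L
k = ln2 / t½ = 0.693147 / 41.1 = 0.01686 h⁻¹
Fraction remaining after one interval: r = e^(−kτ) = e^(−0.01686 × 85.3) = 0.2374
Before dose 6, 5 doses have been given (aged 1τ, 2τ, 3τ, 4τ, 5τ).
C_trough = C₀ × (r + r² + … + r^5) = C₀ × r(1−r^5)/(1−r)
        = 27.79 × 0.2374 × (1 − 0.0007541) / (1 − 0.2374) = 8.645 mg/L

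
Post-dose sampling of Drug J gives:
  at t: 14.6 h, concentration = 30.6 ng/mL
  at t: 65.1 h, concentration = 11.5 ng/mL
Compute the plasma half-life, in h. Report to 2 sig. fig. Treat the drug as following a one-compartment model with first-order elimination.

k = ln(C₁/C₂) / (t₂ − t₁) = ln(30.6/11.5) / (65.1 − 14.6)
  = 0.9787 / 50.50 = 0.01938 h⁻¹
t½ = ln2 / k = 0.693147 / 0.01938 = 35.77 h

36 h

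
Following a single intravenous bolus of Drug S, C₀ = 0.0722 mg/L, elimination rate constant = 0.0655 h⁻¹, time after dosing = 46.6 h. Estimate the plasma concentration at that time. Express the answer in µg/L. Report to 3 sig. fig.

3.41 µg/L

C = C₀ · e^(−k·t) = 0.07220 × e^(−0.06550 × 46.6)
  = 0.07220 × 0.04725 = 0.003411 mg/L
Convert: 0.003411 mg/L × 1000 = 3.411 µg/L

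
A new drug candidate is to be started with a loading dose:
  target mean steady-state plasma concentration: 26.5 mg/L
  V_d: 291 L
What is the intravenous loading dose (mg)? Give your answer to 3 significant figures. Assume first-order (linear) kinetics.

7710 mg

LD = Css × Vd = 26.5 × 291 = 7712 mg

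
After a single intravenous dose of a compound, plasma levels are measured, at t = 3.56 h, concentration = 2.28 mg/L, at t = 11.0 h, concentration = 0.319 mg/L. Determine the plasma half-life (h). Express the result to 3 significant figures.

2.62 h

k = ln(C₁/C₂) / (t₂ − t₁) = ln(2.28/0.319) / (11.0 − 3.56)
  = 1.967 / 7.440 = 0.2644 h⁻¹
t½ = ln2 / k = 0.693147 / 0.2644 = 2.622 h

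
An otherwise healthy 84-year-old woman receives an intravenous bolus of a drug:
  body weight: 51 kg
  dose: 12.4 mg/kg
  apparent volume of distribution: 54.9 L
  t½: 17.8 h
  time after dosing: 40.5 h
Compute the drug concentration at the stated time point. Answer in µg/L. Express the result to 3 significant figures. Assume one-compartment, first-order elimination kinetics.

2380 µg/L

Total dose = 12.4 × 51 = 632.4 mg
C₀ = Dose / Vd = 632.4 / 54.9 = 11.52 mg/L
k = ln2 / t½ = 0.693147 / 17.8 = 0.03894 h⁻¹
C = C₀ · e^(−k·t) = 11.52 × e^(−0.03894 × 40.5)
  = 11.52 × 0.2066 = 2.380 mg/L
Convert: 2.380 mg/L × 1000 = 2380 µg/L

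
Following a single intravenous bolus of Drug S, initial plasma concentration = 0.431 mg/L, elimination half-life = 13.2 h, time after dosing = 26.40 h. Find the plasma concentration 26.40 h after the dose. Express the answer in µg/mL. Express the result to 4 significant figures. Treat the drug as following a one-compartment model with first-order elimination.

0.1078 µg/mL

k = ln2 / t½ = 0.693147 / 13.2 = 0.05251 h⁻¹
t / t½ = 26.40 / 13.2 = 2 half-lives
C = C₀ × (1/2)^2 = 0.4310 × 0.2500 = 0.1078 mg/L
(0.1078 mg/L = 0.1078 µg/mL)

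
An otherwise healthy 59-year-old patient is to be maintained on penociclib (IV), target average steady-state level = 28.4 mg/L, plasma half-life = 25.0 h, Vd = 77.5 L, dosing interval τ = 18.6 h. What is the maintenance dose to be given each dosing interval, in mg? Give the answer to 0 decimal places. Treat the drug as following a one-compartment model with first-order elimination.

k = ln2 / t½ = 0.693147 / 25.0 = 0.02773 h⁻¹
CL = k × Vd = 0.02773 × 77.5 = 2.149 L/h
At steady state, Dose/τ = Css × CL.
Dose = Css × CL × τ = 28.4 × 2.149 × 18.6 = 1135 mg

1135 mg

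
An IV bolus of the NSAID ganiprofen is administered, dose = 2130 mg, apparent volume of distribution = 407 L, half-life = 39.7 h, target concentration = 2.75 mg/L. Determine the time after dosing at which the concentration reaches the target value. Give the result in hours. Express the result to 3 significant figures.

C₀ = Dose / Vd = 2130 / 407 = 5.233 mg/L
k = ln2 / t½ = 0.693147 / 39.7 = 0.01746 h⁻¹
t = ln(C₀ / C) / k = ln(5.233 / 2.75) / 0.01746
  = ln(1.903) / 0.01746 = 0.6434 / 0.01746 = 36.85 h

36.9 h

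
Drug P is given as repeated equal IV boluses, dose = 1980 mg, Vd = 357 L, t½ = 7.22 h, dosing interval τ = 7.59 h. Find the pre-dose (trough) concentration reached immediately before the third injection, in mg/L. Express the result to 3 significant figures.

C₀ per dose = Dose / Vd = 1980 / 357 = 5.546 mg/L
k = ln2 / t½ = 0.693147 / 7.22 = 0.09600 h⁻¹
Fraction remaining after one interval: r = e^(−kτ) = e^(−0.09600 × 7.59) = 0.4826
Before dose 3, 2 doses have been given (aged 1τ, 2τ).
C_trough = C₀ × (r + r²) = 5.546 × (0.4826 + 0.2329) = 3.968 mg/L

3.97 mg/L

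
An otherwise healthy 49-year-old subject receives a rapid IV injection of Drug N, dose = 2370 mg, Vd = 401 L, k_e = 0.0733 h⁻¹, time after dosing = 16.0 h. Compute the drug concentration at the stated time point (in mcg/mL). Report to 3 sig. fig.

1.83 mcg/mL

C₀ = Dose / Vd = 2370 / 401 = 5.910 mg/L
C = C₀ · e^(−k·t) = 5.910 × e^(−0.07330 × 16.0)
  = 5.910 × 0.3095 = 1.829 mg/L
(1.829 mg/L = 1.829 mcg/mL)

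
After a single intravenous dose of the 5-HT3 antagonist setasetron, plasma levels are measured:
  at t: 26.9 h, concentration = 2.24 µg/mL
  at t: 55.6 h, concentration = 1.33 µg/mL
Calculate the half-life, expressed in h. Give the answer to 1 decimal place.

k = ln(C₁/C₂) / (t₂ − t₁) = ln(2.24/1.33) / (55.6 − 26.9)
  = 0.5213 / 28.70 = 0.01816 h⁻¹
t½ = ln2 / k = 0.693147 / 0.01816 = 38.17 h

38.2 h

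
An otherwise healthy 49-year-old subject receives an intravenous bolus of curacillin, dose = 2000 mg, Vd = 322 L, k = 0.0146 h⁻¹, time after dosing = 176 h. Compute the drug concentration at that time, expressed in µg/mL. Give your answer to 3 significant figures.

0.476 µg/mL

C₀ = Dose / Vd = 2000 / 322 = 6.211 mg/L
C = C₀ · e^(−k·t) = 6.211 × e^(−0.01460 × 176)
  = 6.211 × 0.07657 = 0.4756 mg/L
(0.4756 mg/L = 0.4756 µg/mL)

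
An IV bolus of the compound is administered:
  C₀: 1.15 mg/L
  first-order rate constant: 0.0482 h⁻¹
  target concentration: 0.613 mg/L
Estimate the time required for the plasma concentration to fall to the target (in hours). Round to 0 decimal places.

13 h

t = ln(C₀ / C) / k = ln(1.150 / 0.613) / 0.04820
  = ln(1.876) / 0.04820 = 0.6291 / 0.04820 = 13.05 h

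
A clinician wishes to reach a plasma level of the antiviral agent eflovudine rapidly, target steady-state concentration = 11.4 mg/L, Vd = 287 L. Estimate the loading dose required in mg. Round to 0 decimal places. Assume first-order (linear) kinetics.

3272 mg

LD = Css × Vd = 11.4 × 287 = 3272 mg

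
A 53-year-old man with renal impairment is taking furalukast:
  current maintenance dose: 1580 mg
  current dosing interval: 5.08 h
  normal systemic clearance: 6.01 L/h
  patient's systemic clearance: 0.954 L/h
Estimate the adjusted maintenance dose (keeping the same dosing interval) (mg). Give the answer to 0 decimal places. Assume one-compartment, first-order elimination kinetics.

To keep the same average steady-state level, dosing rate must scale with clearance.
CL ratio = 0.954 / 6.01 = 0.1587
New dose (same interval) = 1580 × 0.1587 = 250.7 mg

251 mg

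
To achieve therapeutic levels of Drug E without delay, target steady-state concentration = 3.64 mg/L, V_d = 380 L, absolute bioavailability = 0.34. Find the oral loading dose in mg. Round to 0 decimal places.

LD = Css × Vd / F = 3.64 × 380 / 0.34 = 4068 mg

4068 mg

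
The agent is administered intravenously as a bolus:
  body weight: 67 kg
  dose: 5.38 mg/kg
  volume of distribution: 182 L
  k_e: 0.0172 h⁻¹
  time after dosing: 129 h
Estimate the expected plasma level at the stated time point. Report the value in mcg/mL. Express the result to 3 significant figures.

Total dose = 5.38 × 67 = 360.5 mg
C₀ = Dose / Vd = 360.5 / 182 = 1.981 mg/L
C = C₀ · e^(−k·t) = 1.981 × e^(−0.01720 × 129)
  = 1.981 × 0.1087 = 0.2153 mg/L
(0.2153 mg/L = 0.2153 mcg/mL)

0.215 mcg/mL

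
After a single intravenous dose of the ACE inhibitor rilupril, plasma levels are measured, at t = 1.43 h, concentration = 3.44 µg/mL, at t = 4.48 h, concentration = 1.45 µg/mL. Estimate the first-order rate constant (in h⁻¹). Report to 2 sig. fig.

k = ln(C₁/C₂) / (t₂ − t₁) = ln(3.44/1.45) / (4.48 − 1.43)
  = 0.8639 / 3.050 = 0.2832 h⁻¹

0.28 h⁻¹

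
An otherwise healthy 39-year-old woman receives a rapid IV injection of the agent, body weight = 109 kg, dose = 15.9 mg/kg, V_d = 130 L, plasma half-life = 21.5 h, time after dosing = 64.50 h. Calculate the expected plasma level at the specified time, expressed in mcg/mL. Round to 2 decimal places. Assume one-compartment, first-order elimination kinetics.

Total dose = 15.9 × 109 = 1733 mg
C₀ = Dose / Vd = 1733 / 130 = 13.33 mg/L
k = ln2 / t½ = 0.693147 / 21.5 = 0.03224 h⁻¹
t / t½ = 64.50 / 21.5 = 3 half-lives
C = C₀ × (1/2)^3 = 13.33 × 0.1250 = 1.666 mg/L
(1.666 mg/L = 1.666 mcg/mL)

1.67 mcg/mL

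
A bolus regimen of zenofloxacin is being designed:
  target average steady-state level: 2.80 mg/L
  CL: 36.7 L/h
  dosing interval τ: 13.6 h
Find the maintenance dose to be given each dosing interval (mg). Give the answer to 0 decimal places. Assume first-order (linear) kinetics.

At steady state, Dose/τ = Css × CL.
Dose = Css × CL × τ = 2.80 × 36.70 × 13.6 = 1398 mg

1398 mg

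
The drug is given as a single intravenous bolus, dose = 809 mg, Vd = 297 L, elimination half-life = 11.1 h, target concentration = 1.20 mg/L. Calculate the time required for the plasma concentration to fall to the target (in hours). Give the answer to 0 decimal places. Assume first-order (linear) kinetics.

13 h

C₀ = Dose / Vd = 809.0 / 297 = 2.724 mg/L
k = ln2 / t½ = 0.693147 / 11.1 = 0.06245 h⁻¹
t = ln(C₀ / C) / k = ln(2.724 / 1.20) / 0.06245
  = ln(2.270) / 0.06245 = 0.8198 / 0.06245 = 13.13 h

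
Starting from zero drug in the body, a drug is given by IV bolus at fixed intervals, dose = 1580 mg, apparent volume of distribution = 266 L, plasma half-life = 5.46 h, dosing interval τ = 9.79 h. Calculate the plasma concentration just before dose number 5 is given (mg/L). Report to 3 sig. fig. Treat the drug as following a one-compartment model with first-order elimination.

C₀ per dose = Dose / Vd = 1580 / 266 = 5.940 mg/L
k = ln2 / t½ = 0.693147 / 5.46 = 0.1270 h⁻¹
Fraction remaining after one interval: r = e^(−kτ) = e^(−0.1270 × 9.79) = 0.2884
Before dose 5, 4 doses have been given (aged 1τ, 2τ, 3τ, 4τ).
C_trough = C₀ × (r + r² + … + r^4) = C₀ × r(1−r^4)/(1−r)
        = 5.940 × 0.2884 × (1 − 0.006918) / (1 − 0.2884) = 2.391 mg/L

2.39 mg/L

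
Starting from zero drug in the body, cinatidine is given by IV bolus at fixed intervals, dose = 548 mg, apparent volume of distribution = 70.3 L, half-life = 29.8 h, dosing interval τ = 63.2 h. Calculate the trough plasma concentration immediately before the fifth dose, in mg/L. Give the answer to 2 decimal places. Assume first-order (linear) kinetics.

C₀ per dose = Dose / Vd = 548 / 70.3 = 7.795 mg/L
k = ln2 / t½ = 0.693147 / 29.8 = 0.02326 h⁻¹
Fraction remaining after one interval: r = e^(−kτ) = e^(−0.02326 × 63.2) = 0.2299
Before dose 5, 4 doses have been given (aged 1τ, 2τ, 3τ, 4τ).
C_trough = C₀ × (r + r² + … + r^4) = C₀ × r(1−r^4)/(1−r)
        = 7.795 × 0.2299 × (1 − 0.002794) / (1 − 0.2299) = 2.321 mg/L

2.32 mg/L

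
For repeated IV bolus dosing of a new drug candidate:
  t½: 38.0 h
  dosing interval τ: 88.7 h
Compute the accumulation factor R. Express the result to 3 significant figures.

k = ln2 / t½ = 0.693147 / 38.0 = 0.01824 h⁻¹
e^(−kτ) = e^(−0.01824 × 88.7) = 0.1983
Accumulation ratio R = 1 / (1 − e^(−kτ)) = 1 / (1 − 0.1983) = 1.247

1.25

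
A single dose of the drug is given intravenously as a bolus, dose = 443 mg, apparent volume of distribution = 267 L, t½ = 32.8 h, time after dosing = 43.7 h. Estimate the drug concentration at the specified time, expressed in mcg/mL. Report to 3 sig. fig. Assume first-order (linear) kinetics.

C₀ = Dose / Vd = 443.0 / 267 = 1.659 mg/L
k = ln2 / t½ = 0.693147 / 32.8 = 0.02113 h⁻¹
C = C₀ · e^(−k·t) = 1.659 × e^(−0.02113 × 43.7)
  = 1.659 × 0.3972 = 0.6590 mg/L
(0.6590 mg/L = 0.6590 mcg/mL)

0.659 mcg/mL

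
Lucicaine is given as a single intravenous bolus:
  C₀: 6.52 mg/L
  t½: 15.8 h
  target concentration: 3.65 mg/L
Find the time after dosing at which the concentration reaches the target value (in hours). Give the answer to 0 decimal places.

13 h

k = ln2 / t½ = 0.693147 / 15.8 = 0.04387 h⁻¹
t = ln(C₀ / C) / k = ln(6.520 / 3.65) / 0.04387
  = ln(1.786) / 0.04387 = 0.5800 / 0.04387 = 13.22 h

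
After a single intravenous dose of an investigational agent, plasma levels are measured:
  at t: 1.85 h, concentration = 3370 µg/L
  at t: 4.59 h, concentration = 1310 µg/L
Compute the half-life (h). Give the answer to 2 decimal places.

k = ln(C₁/C₂) / (t₂ − t₁) = ln(3370/1310) / (4.59 − 1.85)
  = 0.9449 / 2.740 = 0.3449 h⁻¹
t½ = ln2 / k = 0.693147 / 0.3449 = 2.010 h

2.01 h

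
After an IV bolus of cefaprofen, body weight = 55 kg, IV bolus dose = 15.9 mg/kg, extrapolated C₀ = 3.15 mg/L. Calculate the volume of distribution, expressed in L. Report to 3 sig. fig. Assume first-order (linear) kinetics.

278 L

Dose = 15.9 × 55 = 874.5 mg
Vd = Dose / C₀ = 874.5 / 3.15 = 277.6 L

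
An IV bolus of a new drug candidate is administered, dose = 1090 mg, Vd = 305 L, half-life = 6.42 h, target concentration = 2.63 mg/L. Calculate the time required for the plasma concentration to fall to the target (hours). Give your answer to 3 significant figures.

C₀ = Dose / Vd = 1090 / 305 = 3.574 mg/L
k = ln2 / t½ = 0.693147 / 6.42 = 0.1080 h⁻¹
t = ln(C₀ / C) / k = ln(3.574 / 2.63) / 0.1080
  = ln(1.359) / 0.1080 = 0.3067 / 0.1080 = 2.840 h

2.84 h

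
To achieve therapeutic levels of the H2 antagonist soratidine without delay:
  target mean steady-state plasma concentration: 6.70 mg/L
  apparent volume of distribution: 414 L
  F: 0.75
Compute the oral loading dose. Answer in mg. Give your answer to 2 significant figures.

3700 mg

LD = Css × Vd / F = 6.70 × 414 / 0.75 = 3698 mg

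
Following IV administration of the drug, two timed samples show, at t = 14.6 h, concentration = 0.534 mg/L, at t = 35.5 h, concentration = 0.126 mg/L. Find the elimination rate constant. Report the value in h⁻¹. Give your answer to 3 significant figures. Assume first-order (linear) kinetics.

k = ln(C₁/C₂) / (t₂ − t₁) = ln(0.534/0.126) / (35.5 − 14.6)
  = 1.444 / 20.90 = 0.06909 h⁻¹

0.0691 h⁻¹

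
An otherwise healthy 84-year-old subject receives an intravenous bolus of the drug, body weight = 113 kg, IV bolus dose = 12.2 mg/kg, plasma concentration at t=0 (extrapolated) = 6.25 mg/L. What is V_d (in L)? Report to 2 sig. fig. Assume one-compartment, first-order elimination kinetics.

220 L

Dose = 12.2 × 113 = 1379 mg
Vd = Dose / C₀ = 1379 / 6.25 = 220.6 L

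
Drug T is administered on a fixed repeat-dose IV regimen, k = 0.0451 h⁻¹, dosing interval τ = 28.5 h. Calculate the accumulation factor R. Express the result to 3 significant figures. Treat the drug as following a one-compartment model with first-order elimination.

e^(−kτ) = e^(−0.04510 × 28.5) = 0.2766
Accumulation ratio R = 1 / (1 − e^(−kτ)) = 1 / (1 − 0.2766) = 1.382

1.38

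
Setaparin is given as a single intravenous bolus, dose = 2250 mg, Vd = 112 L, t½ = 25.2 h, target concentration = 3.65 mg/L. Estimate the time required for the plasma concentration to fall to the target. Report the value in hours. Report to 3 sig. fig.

C₀ = Dose / Vd = 2250 / 112 = 20.09 mg/L
k = ln2 / t½ = 0.693147 / 25.2 = 0.02751 h⁻¹
t = ln(C₀ / C) / k = ln(20.09 / 3.65) / 0.02751
  = ln(5.504) / 0.02751 = 1.705 / 0.02751 = 61.98 h

62.0 h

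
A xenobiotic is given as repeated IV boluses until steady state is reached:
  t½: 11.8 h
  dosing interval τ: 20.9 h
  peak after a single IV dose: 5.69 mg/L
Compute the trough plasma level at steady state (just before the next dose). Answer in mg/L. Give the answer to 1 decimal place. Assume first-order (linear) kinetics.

k = ln2 / t½ = 0.693147 / 11.8 = 0.05874 h⁻¹
e^(−kτ) = e^(−0.05874 × 20.9) = 0.2930
Accumulation ratio R = 1 / (1 − e^(−kτ)) = 1 / (1 − 0.2930) = 1.414
Steady-state trough = C₀ × R × e^(−kτ) = 5.69 × 1.414 × 0.2930 = 2.357 mg/L

2.4 mg/L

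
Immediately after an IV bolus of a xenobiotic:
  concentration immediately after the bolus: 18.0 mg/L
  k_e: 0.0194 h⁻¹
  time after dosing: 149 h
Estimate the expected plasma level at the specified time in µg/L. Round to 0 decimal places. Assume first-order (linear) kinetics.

1000 µg/L

C = C₀ · e^(−k·t) = 18.00 × e^(−0.01940 × 149)
  = 18.00 × 0.05554 = 0.9997 mg/L
Convert: 0.9997 mg/L × 1000 = 999.7 µg/L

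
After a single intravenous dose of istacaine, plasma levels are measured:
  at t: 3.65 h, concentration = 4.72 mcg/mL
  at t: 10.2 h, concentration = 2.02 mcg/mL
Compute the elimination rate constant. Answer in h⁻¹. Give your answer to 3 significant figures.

0.130 h⁻¹

k = ln(C₁/C₂) / (t₂ − t₁) = ln(4.72/2.02) / (10.2 − 3.65)
  = 0.8487 / 6.550 = 0.1296 h⁻¹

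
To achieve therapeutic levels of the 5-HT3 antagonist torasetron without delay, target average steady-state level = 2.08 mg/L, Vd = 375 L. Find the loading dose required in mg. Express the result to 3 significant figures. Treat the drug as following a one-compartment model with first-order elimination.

780 mg

LD = Css × Vd = 2.08 × 375 = 780.0 mg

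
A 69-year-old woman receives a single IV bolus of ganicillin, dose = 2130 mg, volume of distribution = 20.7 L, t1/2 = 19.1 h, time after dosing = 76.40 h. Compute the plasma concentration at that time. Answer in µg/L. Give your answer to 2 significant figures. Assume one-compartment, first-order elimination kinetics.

6400 µg/L

C₀ = Dose / Vd = 2130 / 20.7 = 102.9 mg/L
k = ln2 / t½ = 0.693147 / 19.1 = 0.03629 h⁻¹
t / t½ = 76.40 / 19.1 = 4 half-lives
C = C₀ × (1/2)^4 = 102.9 × 0.06250 = 6.431 mg/L
Convert: 6.431 mg/L × 1000 = 6431 µg/L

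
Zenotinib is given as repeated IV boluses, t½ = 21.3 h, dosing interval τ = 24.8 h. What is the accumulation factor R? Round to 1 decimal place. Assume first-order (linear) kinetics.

k = ln2 / t½ = 0.693147 / 21.3 = 0.03254 h⁻¹
e^(−kτ) = e^(−0.03254 × 24.8) = 0.4462
Accumulation ratio R = 1 / (1 − e^(−kτ)) = 1 / (1 − 0.4462) = 1.806

1.8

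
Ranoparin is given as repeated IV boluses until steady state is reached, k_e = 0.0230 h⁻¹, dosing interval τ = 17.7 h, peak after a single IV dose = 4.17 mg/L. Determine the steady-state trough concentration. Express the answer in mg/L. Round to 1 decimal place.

8.3 mg/L

e^(−kτ) = e^(−0.02300 × 17.7) = 0.6656
Accumulation ratio R = 1 / (1 − e^(−kτ)) = 1 / (1 − 0.6656) = 2.990
Steady-state trough = C₀ × R × e^(−kτ) = 4.17 × 2.990 × 0.6656 = 8.299 mg/L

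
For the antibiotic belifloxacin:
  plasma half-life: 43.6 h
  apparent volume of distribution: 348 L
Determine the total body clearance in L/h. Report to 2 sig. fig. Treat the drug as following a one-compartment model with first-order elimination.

5.5 L/h

k = ln2 / t½ = 0.693147 / 43.6 = 0.01590 h⁻¹
CL = k × Vd = 0.01590 × 348 = 5.533 L/h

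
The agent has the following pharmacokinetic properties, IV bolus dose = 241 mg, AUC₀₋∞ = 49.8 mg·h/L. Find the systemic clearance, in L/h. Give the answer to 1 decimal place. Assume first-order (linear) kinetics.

CL = Dose / AUC = 241 / 49.8 = 4.839 L/h

4.8 L/h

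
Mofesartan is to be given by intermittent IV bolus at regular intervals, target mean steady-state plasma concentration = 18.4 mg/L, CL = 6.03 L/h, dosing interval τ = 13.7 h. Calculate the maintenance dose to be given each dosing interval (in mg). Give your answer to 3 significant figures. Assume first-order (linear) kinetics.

1520 mg

At steady state, Dose/τ = Css × CL.
Dose = Css × CL × τ = 18.4 × 6.030 × 13.7 = 1520 mg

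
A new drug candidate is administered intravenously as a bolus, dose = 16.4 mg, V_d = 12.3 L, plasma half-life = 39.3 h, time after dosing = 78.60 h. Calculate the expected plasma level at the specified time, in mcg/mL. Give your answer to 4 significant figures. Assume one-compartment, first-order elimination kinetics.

0.3333 mcg/mL

C₀ = Dose / Vd = 16.40 / 12.3 = 1.333 mg/L
k = ln2 / t½ = 0.693147 / 39.3 = 0.01764 h⁻¹
t / t½ = 78.60 / 39.3 = 2 half-lives
C = C₀ × (1/2)^2 = 1.333 × 0.2500 = 0.3333 mg/L
(0.3333 mg/L = 0.3333 mcg/mL)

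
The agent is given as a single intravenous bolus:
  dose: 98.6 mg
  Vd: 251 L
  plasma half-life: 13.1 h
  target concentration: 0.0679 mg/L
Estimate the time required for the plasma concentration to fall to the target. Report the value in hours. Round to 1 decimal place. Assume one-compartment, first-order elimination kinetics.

33.2 h

C₀ = Dose / Vd = 98.60 / 251 = 0.3928 mg/L
k = ln2 / t½ = 0.693147 / 13.1 = 0.05291 h⁻¹
t = ln(C₀ / C) / k = ln(0.3928 / 0.0679) / 0.05291
  = ln(5.785) / 0.05291 = 1.755 / 0.05291 = 33.17 h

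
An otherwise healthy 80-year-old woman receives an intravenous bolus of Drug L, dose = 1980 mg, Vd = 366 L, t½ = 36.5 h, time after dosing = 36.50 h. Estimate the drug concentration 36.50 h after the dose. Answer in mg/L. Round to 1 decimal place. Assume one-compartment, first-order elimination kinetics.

C₀ = Dose / Vd = 1980 / 366 = 5.410 mg/L
k = ln2 / t½ = 0.693147 / 36.5 = 0.01899 h⁻¹
t / t½ = 36.50 / 36.5 = 1 half-lives
C = C₀ × (1/2)^1 = 5.410 × 0.5000 = 2.705 mg/L

2.7 mg/L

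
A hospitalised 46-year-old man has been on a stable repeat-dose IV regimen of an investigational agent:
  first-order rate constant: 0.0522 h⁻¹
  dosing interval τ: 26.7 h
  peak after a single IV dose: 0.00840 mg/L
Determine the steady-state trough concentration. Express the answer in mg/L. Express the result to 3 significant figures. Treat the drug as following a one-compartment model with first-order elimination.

e^(−kτ) = e^(−0.05220 × 26.7) = 0.2481
Accumulation ratio R = 1 / (1 − e^(−kτ)) = 1 / (1 − 0.2481) = 1.330
Steady-state trough = C₀ × R × e^(−kτ) = 0.00840 × 1.330 × 0.2481 = 0.002772 mg/L

0.00277 mg/L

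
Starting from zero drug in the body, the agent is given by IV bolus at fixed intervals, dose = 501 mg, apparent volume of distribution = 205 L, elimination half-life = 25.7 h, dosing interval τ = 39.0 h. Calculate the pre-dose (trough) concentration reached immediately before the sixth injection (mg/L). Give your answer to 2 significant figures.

C₀ per dose = Dose / Vd = 501 / 205 = 2.444 mg/L
k = ln2 / t½ = 0.693147 / 25.7 = 0.02697 h⁻¹
Fraction remaining after one interval: r = e^(−kτ) = e^(−0.02697 × 39.0) = 0.3493
Before dose 6, 5 doses have been given (aged 1τ, 2τ, 3τ, 4τ, 5τ).
C_trough = C₀ × (r + r² + … + r^5) = C₀ × r(1−r^5)/(1−r)
        = 2.444 × 0.3493 × (1 − 0.005200) / (1 − 0.3493) = 1.305 mg/L

1.3 mg/L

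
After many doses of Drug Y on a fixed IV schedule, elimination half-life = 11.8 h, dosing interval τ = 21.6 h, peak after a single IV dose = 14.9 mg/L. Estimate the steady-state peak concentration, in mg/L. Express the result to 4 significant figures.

20.73 mg/L

k = ln2 / t½ = 0.693147 / 11.8 = 0.05874 h⁻¹
e^(−kτ) = e^(−0.05874 × 21.6) = 0.2812
Accumulation ratio R = 1 / (1 − e^(−kτ)) = 1 / (1 − 0.2812) = 1.391
Steady-state peak = C₀ × R = 14.9 × 1.391 = 20.73 mg/L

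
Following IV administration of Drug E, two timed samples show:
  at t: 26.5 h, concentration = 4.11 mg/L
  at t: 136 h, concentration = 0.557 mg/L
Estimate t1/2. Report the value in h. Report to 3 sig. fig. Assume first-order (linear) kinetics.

k = ln(C₁/C₂) / (t₂ − t₁) = ln(4.11/0.557) / (136 − 26.5)
  = 1.999 / 109.5 = 0.01826 h⁻¹
t½ = ln2 / k = 0.693147 / 0.01826 = 37.96 h

38.0 h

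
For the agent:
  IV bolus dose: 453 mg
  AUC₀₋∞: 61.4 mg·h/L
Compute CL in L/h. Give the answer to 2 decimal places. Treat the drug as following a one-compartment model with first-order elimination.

7.38 L/h

CL = Dose / AUC = 453 / 61.4 = 7.378 L/h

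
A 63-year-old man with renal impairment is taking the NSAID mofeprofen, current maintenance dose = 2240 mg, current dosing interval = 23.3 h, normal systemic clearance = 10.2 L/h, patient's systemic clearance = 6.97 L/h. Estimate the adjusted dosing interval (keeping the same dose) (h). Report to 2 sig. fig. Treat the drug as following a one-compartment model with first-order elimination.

34 h

To keep the same average steady-state level, dosing rate must scale with clearance.
CL ratio = 6.97 / 10.2 = 0.6833
New interval (same dose) = 23.3 / 0.6833 = 34.10 h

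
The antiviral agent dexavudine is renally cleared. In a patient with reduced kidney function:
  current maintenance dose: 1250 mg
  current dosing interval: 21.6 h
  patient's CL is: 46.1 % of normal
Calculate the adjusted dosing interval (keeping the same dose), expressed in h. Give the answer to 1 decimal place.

46.9 h

To keep the same average steady-state level, dosing rate must scale with clearance.
CL ratio = 46.1 / 100 = 0.4610
New interval (same dose) = 21.6 / 0.4610 = 46.85 h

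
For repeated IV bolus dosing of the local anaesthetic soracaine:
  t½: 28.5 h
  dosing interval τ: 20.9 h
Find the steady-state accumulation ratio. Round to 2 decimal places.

2.51

k = ln2 / t½ = 0.693147 / 28.5 = 0.02432 h⁻¹
e^(−kτ) = e^(−0.02432 × 20.9) = 0.6015
Accumulation ratio R = 1 / (1 − e^(−kτ)) = 1 / (1 − 0.6015) = 2.509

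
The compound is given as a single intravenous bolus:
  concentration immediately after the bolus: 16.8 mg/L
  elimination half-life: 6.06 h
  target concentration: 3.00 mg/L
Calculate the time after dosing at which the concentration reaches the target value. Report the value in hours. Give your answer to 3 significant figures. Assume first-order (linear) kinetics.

15.1 h

k = ln2 / t½ = 0.693147 / 6.06 = 0.1144 h⁻¹
t = ln(C₀ / C) / k = ln(16.80 / 3.00) / 0.1144
  = ln(5.600) / 0.1144 = 1.723 / 0.1144 = 15.06 h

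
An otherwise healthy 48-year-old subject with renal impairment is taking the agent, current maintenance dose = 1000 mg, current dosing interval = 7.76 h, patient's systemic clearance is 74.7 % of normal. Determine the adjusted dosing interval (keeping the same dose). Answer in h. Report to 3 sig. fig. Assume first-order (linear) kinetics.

10.4 h

To keep the same average steady-state level, dosing rate must scale with clearance.
CL ratio = 74.7 / 100 = 0.7470
New interval (same dose) = 7.76 / 0.7470 = 10.39 h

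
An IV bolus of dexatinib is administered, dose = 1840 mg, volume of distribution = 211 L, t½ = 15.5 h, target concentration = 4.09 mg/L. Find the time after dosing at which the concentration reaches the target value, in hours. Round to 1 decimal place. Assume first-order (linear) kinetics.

C₀ = Dose / Vd = 1840 / 211 = 8.720 mg/L
k = ln2 / t½ = 0.693147 / 15.5 = 0.04472 h⁻¹
t = ln(C₀ / C) / k = ln(8.720 / 4.09) / 0.04472
  = ln(2.132) / 0.04472 = 0.7571 / 0.04472 = 16.93 h

16.9 h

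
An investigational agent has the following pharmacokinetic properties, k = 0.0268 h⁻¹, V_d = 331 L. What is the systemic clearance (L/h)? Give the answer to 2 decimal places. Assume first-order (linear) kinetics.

8.87 L/h

CL = k × Vd = 0.0268 × 331 = 8.871 L/h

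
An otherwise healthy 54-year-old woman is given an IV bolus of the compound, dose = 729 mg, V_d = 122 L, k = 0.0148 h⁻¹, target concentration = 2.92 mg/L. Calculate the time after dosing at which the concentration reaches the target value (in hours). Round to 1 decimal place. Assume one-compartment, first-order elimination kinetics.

48.4 h

C₀ = Dose / Vd = 729.0 / 122 = 5.975 mg/L
t = ln(C₀ / C) / k = ln(5.975 / 2.92) / 0.01480
  = ln(2.046) / 0.01480 = 0.7159 / 0.01480 = 48.37 h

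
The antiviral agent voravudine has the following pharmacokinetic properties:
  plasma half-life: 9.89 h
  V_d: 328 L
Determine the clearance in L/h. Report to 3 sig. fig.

k = ln2 / t½ = 0.693147 / 9.89 = 0.07009 h⁻¹
CL = k × Vd = 0.07009 × 328 = 22.99 L/h

23.0 L/h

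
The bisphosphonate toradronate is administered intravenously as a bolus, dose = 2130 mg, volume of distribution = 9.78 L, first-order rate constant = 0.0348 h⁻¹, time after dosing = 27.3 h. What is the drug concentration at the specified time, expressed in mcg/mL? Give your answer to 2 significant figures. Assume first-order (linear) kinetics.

84 mcg/mL

C₀ = Dose / Vd = 2130 / 9.78 = 217.8 mg/L
C = C₀ · e^(−k·t) = 217.8 × e^(−0.03480 × 27.3)
  = 217.8 × 0.3867 = 84.22 mg/L
(84.22 mg/L = 84.22 mcg/mL)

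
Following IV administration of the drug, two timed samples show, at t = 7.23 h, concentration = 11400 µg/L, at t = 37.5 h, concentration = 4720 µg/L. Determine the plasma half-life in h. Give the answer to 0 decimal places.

k = ln(C₁/C₂) / (t₂ − t₁) = ln(11400/4720) / (37.5 − 7.23)
  = 0.8818 / 30.27 = 0.02913 h⁻¹
t½ = ln2 / k = 0.693147 / 0.02913 = 23.79 h

24 h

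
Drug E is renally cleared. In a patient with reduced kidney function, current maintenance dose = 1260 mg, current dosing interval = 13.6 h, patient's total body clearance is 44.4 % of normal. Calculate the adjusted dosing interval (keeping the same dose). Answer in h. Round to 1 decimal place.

30.6 h

To keep the same average steady-state level, dosing rate must scale with clearance.
CL ratio = 44.4 / 100 = 0.4440
New interval (same dose) = 13.6 / 0.4440 = 30.63 h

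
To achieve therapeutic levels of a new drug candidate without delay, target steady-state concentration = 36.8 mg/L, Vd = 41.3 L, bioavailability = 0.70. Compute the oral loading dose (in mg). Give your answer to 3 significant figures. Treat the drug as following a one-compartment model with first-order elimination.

2170 mg

LD = Css × Vd / F = 36.8 × 41.3 / 0.70 = 2171 mg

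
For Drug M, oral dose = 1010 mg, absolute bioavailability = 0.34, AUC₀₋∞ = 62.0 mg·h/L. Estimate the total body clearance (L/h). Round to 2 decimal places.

5.54 L/h

CL = F·Dose / AUC = 0.34 × 1010 / 62.0 = 5.539 L/h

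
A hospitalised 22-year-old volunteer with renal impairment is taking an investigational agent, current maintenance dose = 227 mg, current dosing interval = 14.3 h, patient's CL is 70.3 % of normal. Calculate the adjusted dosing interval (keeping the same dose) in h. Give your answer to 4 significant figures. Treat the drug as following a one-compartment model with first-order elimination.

To keep the same average steady-state level, dosing rate must scale with clearance.
CL ratio = 70.3 / 100 = 0.7030
New interval (same dose) = 14.3 / 0.7030 = 20.34 h

20.34 h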